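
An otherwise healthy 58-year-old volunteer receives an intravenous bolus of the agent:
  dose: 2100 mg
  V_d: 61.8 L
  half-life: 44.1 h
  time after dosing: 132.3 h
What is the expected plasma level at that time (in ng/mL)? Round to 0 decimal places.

4248 ng/mL

C₀ = Dose / Vd = 2100 / 61.8 = 33.98 mg/L
k = ln2 / t½ = 0.693147 / 44.1 = 0.01572 h⁻¹
t / t½ = 132.3 / 44.1 = 3 half-lives
C = C₀ × (1/2)^3 = 33.98 × 0.1250 = 4.248 mg/L
Convert: 4.248 mg/L × 1000 = 4248 ng/mL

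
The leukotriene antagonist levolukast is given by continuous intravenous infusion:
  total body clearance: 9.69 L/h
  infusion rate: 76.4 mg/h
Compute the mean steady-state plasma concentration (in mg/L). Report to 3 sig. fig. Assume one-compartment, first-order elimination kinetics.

At steady state Css = R₀ / CL = 76.4 / 9.690 = 7.884 mg/L

7.88 mg/L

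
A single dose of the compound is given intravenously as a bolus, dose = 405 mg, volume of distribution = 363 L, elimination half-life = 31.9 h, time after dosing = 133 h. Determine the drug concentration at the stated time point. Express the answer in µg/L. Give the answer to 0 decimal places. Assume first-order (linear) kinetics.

C₀ = Dose / Vd = 405.0 / 363 = 1.116 mg/L
k = ln2 / t½ = 0.693147 / 31.9 = 0.02173 h⁻¹
C = C₀ · e^(−k·t) = 1.116 × e^(−0.02173 × 133)
  = 1.116 × 0.05557 = 0.06202 mg/L
Convert: 0.06202 mg/L × 1000 = 62.02 µg/L

62 µg/L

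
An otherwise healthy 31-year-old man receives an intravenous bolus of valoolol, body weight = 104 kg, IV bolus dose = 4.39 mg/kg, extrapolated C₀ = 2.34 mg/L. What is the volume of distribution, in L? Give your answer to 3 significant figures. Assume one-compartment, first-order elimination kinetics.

195 L

Dose = 4.39 × 104 = 456.6 mg
Vd = Dose / C₀ = 456.6 / 2.34 = 195.1 L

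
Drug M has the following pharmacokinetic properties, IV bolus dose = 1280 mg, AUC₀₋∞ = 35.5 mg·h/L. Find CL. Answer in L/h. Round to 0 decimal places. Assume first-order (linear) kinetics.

CL = Dose / AUC = 1280 / 35.5 = 36.06 L/h

36 L/h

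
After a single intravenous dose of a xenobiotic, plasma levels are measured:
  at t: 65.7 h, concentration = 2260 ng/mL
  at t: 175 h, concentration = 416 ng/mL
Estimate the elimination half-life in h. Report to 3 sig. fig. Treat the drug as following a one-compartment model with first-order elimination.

44.8 h

k = ln(C₁/C₂) / (t₂ − t₁) = ln(2260/416) / (175 − 65.7)
  = 1.692 / 109.3 = 0.01548 h⁻¹
t½ = ln2 / k = 0.693147 / 0.01548 = 44.78 h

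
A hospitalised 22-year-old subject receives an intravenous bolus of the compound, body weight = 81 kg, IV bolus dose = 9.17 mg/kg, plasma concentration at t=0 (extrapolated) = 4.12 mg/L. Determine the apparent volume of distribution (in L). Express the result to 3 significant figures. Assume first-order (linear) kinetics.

180 L

Dose = 9.17 × 81 = 742.8 mg
Vd = Dose / C₀ = 742.8 / 4.12 = 180.3 L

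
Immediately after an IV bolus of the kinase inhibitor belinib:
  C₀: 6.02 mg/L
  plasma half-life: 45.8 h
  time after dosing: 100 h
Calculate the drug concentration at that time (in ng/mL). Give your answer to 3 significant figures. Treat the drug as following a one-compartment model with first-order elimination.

1330 ng/mL

k = ln2 / t½ = 0.693147 / 45.8 = 0.01513 h⁻¹
C = C₀ · e^(−k·t) = 6.020 × e^(−0.01513 × 100)
  = 6.020 × 0.2202 = 1.326 mg/L
Convert: 1.326 mg/L × 1000 = 1326 ng/mL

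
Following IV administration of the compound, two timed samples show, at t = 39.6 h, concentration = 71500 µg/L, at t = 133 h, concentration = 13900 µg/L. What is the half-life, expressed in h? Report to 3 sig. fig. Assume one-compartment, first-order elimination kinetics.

k = ln(C₁/C₂) / (t₂ − t₁) = ln(71500/13900) / (133 − 39.6)
  = 1.638 / 93.40 = 0.01754 h⁻¹
t½ = ln2 / k = 0.693147 / 0.01754 = 39.52 h

39.5 h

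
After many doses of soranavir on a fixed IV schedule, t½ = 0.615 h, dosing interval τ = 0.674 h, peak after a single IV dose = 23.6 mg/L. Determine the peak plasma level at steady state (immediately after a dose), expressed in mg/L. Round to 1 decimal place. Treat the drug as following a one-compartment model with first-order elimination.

k = ln2 / t½ = 0.693147 / 0.615 = 1.127 h⁻¹
e^(−kτ) = e^(−1.127 × 0.674) = 0.4679
Accumulation ratio R = 1 / (1 − e^(−kτ)) = 1 / (1 − 0.4679) = 1.879
Steady-state peak = C₀ × R = 23.6 × 1.879 = 44.34 mg/L

44.3 mg/L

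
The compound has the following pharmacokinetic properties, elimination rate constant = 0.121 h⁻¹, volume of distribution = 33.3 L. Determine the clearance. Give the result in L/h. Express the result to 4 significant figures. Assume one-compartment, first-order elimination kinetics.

CL = k × Vd = 0.121 × 33.3 = 4.029 L/h

4.029 L/h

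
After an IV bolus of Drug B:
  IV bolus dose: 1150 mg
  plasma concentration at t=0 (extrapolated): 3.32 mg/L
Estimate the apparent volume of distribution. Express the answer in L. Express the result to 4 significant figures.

Vd = Dose / C₀ = 1150 / 3.32 = 346.4 L

346.4 L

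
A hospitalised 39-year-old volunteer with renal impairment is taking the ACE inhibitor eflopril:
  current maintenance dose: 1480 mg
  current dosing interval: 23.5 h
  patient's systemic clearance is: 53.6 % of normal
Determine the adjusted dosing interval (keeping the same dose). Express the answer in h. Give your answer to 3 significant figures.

To keep the same average steady-state level, dosing rate must scale with clearance.
CL ratio = 53.6 / 100 = 0.5360
New interval (same dose) = 23.5 / 0.5360 = 43.84 h

43.8 h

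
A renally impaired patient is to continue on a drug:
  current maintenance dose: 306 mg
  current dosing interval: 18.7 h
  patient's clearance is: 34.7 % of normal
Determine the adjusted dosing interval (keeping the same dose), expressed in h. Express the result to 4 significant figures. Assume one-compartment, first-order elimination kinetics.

To keep the same average steady-state level, dosing rate must scale with clearance.
CL ratio = 34.7 / 100 = 0.3470
New interval (same dose) = 18.7 / 0.3470 = 53.89 h

53.89 h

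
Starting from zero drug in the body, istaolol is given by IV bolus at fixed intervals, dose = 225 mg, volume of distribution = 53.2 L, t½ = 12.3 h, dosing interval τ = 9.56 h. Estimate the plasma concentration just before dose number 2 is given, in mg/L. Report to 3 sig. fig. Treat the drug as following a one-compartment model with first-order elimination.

C₀ per dose = Dose / Vd = 225 / 53.2 = 4.229 mg/L
k = ln2 / t½ = 0.693147 / 12.3 = 0.05635 h⁻¹
Fraction remaining after one interval: r = e^(−kτ) = e^(−0.05635 × 9.56) = 0.5835
Before dose 2, 1 dose has been given (aged 1τ).
C_trough = C₀ × r = 4.229 × 0.5835 = 2.468 mg/L

2.47 mg/L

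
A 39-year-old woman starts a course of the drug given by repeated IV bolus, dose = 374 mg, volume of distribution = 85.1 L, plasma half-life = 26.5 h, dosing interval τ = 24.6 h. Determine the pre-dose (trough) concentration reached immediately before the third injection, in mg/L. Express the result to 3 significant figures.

C₀ per dose = Dose / Vd = 374 / 85.1 = 4.395 mg/L
k = ln2 / t½ = 0.693147 / 26.5 = 0.02616 h⁻¹
Fraction remaining after one interval: r = e^(−kτ) = e^(−0.02616 × 24.6) = 0.5254
Before dose 3, 2 doses have been given (aged 1τ, 2τ).
C_trough = C₀ × (r + r²) = 4.395 × (0.5254 + 0.2760) = 3.522 mg/L

3.52 mg/L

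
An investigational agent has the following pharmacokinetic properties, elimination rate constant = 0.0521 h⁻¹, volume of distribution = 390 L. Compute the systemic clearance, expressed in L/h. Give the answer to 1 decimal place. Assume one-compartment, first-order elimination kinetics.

20.3 L/h

CL = k × Vd = 0.0521 × 390 = 20.32 L/h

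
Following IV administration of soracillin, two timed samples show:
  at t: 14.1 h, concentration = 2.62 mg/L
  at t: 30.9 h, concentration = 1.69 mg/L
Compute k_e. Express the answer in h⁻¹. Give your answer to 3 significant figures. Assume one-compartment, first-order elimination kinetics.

k = ln(C₁/C₂) / (t₂ − t₁) = ln(2.62/1.69) / (30.9 − 14.1)
  = 0.4384 / 16.80 = 0.02610 h⁻¹

0.0261 h⁻¹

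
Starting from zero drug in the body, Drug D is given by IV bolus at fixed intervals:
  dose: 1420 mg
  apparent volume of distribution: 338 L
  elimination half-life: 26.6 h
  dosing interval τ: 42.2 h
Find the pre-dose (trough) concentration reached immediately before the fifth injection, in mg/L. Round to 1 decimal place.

C₀ per dose = Dose / Vd = 1420 / 338 = 4.201 mg/L
k = ln2 / t½ = 0.693147 / 26.6 = 0.02606 h⁻¹
Fraction remaining after one interval: r = e^(−kτ) = e^(−0.02606 × 42.2) = 0.3330
Before dose 5, 4 doses have been given (aged 1τ, 2τ, 3τ, 4τ).
C_trough = C₀ × (r + r² + … + r^4) = C₀ × r(1−r^4)/(1−r)
        = 4.201 × 0.3330 × (1 − 0.01230) / (1 − 0.3330) = 2.072 mg/L

2.1 mg/L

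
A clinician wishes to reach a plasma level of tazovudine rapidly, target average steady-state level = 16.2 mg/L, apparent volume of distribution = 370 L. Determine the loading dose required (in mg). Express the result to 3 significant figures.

5990 mg

LD = Css × Vd = 16.2 × 370 = 5994 mg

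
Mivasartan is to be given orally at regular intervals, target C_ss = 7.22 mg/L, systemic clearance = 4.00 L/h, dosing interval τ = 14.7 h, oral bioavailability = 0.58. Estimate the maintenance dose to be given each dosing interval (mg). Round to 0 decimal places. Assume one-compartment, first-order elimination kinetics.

732 mg

At steady state, F × (Dose/τ) = Css × CL.
Dose = Css × CL × τ / F = 7.22 × 4.000 × 14.7 / 0.58 = 732.0 mg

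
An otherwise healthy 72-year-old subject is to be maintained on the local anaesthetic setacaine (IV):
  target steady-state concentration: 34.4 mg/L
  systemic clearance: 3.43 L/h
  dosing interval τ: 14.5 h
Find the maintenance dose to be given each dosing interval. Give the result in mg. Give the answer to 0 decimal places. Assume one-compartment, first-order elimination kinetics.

At steady state, Dose/τ = Css × CL.
Dose = Css × CL × τ = 34.4 × 3.430 × 14.5 = 1711 mg

1711 mg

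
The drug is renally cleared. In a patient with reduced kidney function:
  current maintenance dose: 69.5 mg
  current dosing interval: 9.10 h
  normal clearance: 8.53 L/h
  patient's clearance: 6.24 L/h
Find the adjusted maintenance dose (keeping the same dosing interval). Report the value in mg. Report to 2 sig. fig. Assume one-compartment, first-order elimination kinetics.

51 mg

To keep the same average steady-state level, dosing rate must scale with clearance.
CL ratio = 6.24 / 8.53 = 0.7315
New dose (same interval) = 69.5 × 0.7315 = 50.84 mg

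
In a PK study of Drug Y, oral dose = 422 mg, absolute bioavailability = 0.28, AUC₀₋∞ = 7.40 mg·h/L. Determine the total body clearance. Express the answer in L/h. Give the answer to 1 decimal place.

CL = F·Dose / AUC = 0.28 × 422 / 7.40 = 15.97 L/h

16.0 L/h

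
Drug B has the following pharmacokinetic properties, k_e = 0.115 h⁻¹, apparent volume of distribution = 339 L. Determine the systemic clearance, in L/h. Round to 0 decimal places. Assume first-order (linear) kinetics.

39 L/h

CL = k × Vd = 0.115 × 339 = 38.99 L/h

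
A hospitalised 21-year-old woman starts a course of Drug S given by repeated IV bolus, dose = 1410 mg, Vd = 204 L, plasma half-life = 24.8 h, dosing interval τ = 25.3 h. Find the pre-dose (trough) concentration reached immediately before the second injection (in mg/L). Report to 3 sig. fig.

3.41 mg/L

C₀ per dose = Dose / Vd = 1410 / 204 = 6.912 mg/L
k = ln2 / t½ = 0.693147 / 24.8 = 0.02795 h⁻¹
Fraction remaining after one interval: r = e^(−kτ) = e^(−0.02795 × 25.3) = 0.4931
Before dose 2, 1 dose has been given (aged 1τ).
C_trough = C₀ × r = 6.912 × 0.4931 = 3.408 mg/L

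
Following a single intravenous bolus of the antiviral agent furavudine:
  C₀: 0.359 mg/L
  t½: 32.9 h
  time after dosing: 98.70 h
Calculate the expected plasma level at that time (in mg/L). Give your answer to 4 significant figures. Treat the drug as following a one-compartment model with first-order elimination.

0.04488 mg/L

k = ln2 / t½ = 0.693147 / 32.9 = 0.02107 h⁻¹
t / t½ = 98.70 / 32.9 = 3 half-lives
C = C₀ × (1/2)^3 = 0.3590 × 0.1250 = 0.04488 mg/L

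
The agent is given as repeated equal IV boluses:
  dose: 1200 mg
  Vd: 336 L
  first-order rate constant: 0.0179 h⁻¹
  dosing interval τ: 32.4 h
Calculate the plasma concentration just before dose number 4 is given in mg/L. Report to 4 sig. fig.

C₀ per dose = Dose / Vd = 1200 / 336 = 3.571 mg/L
Fraction remaining after one interval: r = e^(−kτ) = e^(−0.01790 × 32.4) = 0.5599
Before dose 4, 3 doses have been given (aged 1τ, 2τ, 3τ).
C_trough = C₀ × (r + r² + … + r^3) = C₀ × r(1−r^3)/(1−r)
        = 3.571 × 0.5599 × (1 − 0.1755) / (1 − 0.5599) = 3.746 mg/L

3.746 mg/L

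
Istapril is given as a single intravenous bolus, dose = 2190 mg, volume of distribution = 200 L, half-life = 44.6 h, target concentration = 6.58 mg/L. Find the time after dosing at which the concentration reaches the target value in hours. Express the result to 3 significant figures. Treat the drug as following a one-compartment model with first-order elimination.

C₀ = Dose / Vd = 2190 / 200 = 10.95 mg/L
k = ln2 / t½ = 0.693147 / 44.6 = 0.01554 h⁻¹
t = ln(C₀ / C) / k = ln(10.95 / 6.58) / 0.01554
  = ln(1.664) / 0.01554 = 0.5092 / 0.01554 = 32.77 h

32.8 h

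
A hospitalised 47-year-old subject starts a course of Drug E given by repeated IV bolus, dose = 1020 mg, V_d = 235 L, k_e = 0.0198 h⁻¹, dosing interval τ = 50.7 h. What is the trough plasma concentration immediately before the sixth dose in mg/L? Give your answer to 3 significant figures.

C₀ per dose = Dose / Vd = 1020 / 235 = 4.340 mg/L
Fraction remaining after one interval: r = e^(−kτ) = e^(−0.01980 × 50.7) = 0.3665
Before dose 6, 5 doses have been given (aged 1τ, 2τ, 3τ, 4τ, 5τ).
C_trough = C₀ × (r + r² + … + r^5) = C₀ × r(1−r^5)/(1−r)
        = 4.340 × 0.3665 × (1 − 0.006613) / (1 − 0.3665) = 2.494 mg/L

2.49 mg/L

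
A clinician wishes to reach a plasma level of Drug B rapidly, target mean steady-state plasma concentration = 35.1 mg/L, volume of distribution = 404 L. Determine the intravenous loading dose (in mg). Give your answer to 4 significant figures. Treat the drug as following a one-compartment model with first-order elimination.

LD = Css × Vd = 35.1 × 404 = 14180 mg

14180 mg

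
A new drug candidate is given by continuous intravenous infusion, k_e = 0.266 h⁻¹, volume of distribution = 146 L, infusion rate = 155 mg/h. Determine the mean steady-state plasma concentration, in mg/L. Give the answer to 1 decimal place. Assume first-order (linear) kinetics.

CL = k × Vd = 0.2660 × 146 = 38.84 L/h
At steady state Css = R₀ / CL = 155 / 38.84 = 3.991 mg/L

4.0 mg/L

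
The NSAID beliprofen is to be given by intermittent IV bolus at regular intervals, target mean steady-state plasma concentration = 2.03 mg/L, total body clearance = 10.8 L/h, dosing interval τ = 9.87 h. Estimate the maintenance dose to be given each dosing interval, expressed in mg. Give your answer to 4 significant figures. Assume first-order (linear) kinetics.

216.4 mg

At steady state, Dose/τ = Css × CL.
Dose = Css × CL × τ = 2.03 × 10.80 × 9.87 = 216.4 mg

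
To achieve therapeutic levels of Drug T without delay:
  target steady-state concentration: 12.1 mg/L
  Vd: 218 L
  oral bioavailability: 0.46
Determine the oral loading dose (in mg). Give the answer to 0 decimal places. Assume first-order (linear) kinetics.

5734 mg

LD = Css × Vd / F = 12.1 × 218 / 0.46 = 5734 mg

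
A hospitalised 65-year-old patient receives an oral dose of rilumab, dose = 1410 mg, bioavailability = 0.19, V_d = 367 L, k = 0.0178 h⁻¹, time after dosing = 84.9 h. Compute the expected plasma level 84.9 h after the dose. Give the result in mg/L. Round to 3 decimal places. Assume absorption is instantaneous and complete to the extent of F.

0.161 mg/L

Amount reaching circulation = F × Dose = 0.19 × 1410 = 267.9 mg
C₀ = F·Dose / Vd = 267.9 / 367 = 0.7300 mg/L
C = C₀ · e^(−k·t) = 0.7300 × e^(−0.01780 × 84.9)
  = 0.7300 × 0.2206 = 0.1610 mg/L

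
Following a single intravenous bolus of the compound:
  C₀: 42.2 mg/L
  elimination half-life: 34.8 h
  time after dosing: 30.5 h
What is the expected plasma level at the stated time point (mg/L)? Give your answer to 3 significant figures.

k = ln2 / t½ = 0.693147 / 34.8 = 0.01992 h⁻¹
C = C₀ · e^(−k·t) = 42.20 × e^(−0.01992 × 30.5)
  = 42.20 × 0.5447 = 22.99 mg/L

23.0 mg/L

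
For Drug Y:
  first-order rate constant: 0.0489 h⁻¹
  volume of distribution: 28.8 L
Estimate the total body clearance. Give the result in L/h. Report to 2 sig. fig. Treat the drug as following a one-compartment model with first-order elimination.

CL = k × Vd = 0.0489 × 28.8 = 1.408 L/h

1.4 L/h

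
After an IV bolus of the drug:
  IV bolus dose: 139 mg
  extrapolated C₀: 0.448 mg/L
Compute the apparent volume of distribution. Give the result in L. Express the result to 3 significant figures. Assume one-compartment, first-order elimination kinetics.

310 L

Vd = Dose / C₀ = 139.0 / 0.448 = 310.3 L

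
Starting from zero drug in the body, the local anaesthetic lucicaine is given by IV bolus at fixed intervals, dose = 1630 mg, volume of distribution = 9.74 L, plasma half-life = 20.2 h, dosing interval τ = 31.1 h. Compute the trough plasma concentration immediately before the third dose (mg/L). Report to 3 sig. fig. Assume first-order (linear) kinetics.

77.4 mg/L

C₀ per dose = Dose / Vd = 1630 / 9.74 = 167.4 mg/L
k = ln2 / t½ = 0.693147 / 20.2 = 0.03431 h⁻¹
Fraction remaining after one interval: r = e^(−kτ) = e^(−0.03431 × 31.1) = 0.3440
Before dose 3, 2 doses have been given (aged 1τ, 2τ).
C_trough = C₀ × (r + r²) = 167.4 × (0.3440 + 0.1183) = 77.39 mg/L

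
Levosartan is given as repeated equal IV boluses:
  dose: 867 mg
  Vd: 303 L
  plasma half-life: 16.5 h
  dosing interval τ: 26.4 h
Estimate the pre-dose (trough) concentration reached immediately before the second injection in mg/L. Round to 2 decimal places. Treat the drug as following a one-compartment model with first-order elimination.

0.94 mg/L

C₀ per dose = Dose / Vd = 867 / 303 = 2.861 mg/L
k = ln2 / t½ = 0.693147 / 16.5 = 0.04201 h⁻¹
Fraction remaining after one interval: r = e^(−kτ) = e^(−0.04201 × 26.4) = 0.3299
Before dose 2, 1 dose has been given (aged 1τ).
C_trough = C₀ × r = 2.861 × 0.3299 = 0.9438 mg/L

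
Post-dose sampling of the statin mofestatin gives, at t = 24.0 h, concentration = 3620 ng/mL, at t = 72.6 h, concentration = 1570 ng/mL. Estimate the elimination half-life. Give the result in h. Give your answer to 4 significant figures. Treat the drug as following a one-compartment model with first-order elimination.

40.32 h

k = ln(C₁/C₂) / (t₂ − t₁) = ln(3620/1570) / (72.6 − 24.0)
  = 0.8354 / 48.60 = 0.01719 h⁻¹
t½ = ln2 / k = 0.693147 / 0.01719 = 40.32 h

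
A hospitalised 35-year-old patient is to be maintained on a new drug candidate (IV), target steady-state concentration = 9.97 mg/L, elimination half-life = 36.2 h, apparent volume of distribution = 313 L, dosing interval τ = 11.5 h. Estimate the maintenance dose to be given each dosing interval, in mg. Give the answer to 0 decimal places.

k = ln2 / t½ = 0.693147 / 36.2 = 0.01915 h⁻¹
CL = k × Vd = 0.01915 × 313 = 5.994 L/h
At steady state, Dose/τ = Css × CL.
Dose = Css × CL × τ = 9.97 × 5.994 × 11.5 = 687.2 mg

687 mg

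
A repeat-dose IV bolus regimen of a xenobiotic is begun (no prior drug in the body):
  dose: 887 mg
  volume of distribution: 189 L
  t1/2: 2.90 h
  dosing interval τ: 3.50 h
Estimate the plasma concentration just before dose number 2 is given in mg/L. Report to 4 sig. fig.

C₀ per dose = Dose / Vd = 887 / 189 = 4.693 mg/L
k = ln2 / t½ = 0.693147 / 2.90 = 0.2390 h⁻¹
Fraction remaining after one interval: r = e^(−kτ) = e^(−0.2390 × 3.50) = 0.4332
Before dose 2, 1 dose has been given (aged 1τ).
C_trough = C₀ × r = 4.693 × 0.4332 = 2.033 mg/L

2.033 mg/L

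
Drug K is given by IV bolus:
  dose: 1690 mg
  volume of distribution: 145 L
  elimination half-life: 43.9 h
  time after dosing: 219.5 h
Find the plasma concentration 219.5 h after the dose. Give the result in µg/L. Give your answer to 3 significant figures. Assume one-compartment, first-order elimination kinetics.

364 µg/L

C₀ = Dose / Vd = 1690 / 145 = 11.66 mg/L
k = ln2 / t½ = 0.693147 / 43.9 = 0.01579 h⁻¹
t / t½ = 219.5 / 43.9 = 5 half-lives
C = C₀ × (1/2)^5 = 11.66 × 0.03125 = 0.3644 mg/L
Convert: 0.3644 mg/L × 1000 = 364.4 µg/L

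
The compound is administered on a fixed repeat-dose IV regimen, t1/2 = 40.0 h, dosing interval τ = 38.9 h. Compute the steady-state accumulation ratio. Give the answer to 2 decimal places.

k = ln2 / t½ = 0.693147 / 40.0 = 0.01733 h⁻¹
e^(−kτ) = e^(−0.01733 × 38.9) = 0.5096
Accumulation ratio R = 1 / (1 − e^(−kτ)) = 1 / (1 − 0.5096) = 2.039

2.04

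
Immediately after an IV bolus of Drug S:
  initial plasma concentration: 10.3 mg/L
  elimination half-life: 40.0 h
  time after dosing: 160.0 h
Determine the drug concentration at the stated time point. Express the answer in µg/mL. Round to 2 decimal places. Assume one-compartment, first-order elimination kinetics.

0.64 µg/mL

k = ln2 / t½ = 0.693147 / 40.0 = 0.01733 h⁻¹
t / t½ = 160.0 / 40.0 = 4 half-lives
C = C₀ × (1/2)^4 = 10.30 × 0.06250 = 0.6438 mg/L
(0.6438 mg/L = 0.6438 µg/mL)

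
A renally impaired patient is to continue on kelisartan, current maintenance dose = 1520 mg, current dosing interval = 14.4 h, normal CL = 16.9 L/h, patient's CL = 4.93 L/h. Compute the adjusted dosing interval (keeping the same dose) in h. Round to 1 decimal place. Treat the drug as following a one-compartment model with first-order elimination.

To keep the same average steady-state level, dosing rate must scale with clearance.
CL ratio = 4.93 / 16.9 = 0.2917
New interval (same dose) = 14.4 / 0.2917 = 49.37 h

49.4 h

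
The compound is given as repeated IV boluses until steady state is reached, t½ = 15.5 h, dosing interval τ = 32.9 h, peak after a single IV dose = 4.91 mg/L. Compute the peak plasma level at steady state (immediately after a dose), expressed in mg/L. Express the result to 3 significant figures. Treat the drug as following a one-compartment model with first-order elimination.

6.37 mg/L

k = ln2 / t½ = 0.693147 / 15.5 = 0.04472 h⁻¹
e^(−kτ) = e^(−0.04472 × 32.9) = 0.2296
Accumulation ratio R = 1 / (1 − e^(−kτ)) = 1 / (1 − 0.2296) = 1.298
Steady-state peak = C₀ × R = 4.91 × 1.298 = 6.373 mg/L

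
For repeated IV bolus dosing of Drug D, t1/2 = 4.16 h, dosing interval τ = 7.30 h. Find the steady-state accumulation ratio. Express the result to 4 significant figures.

1.421

k = ln2 / t½ = 0.693147 / 4.16 = 0.1666 h⁻¹
e^(−kτ) = e^(−0.1666 × 7.30) = 0.2964
Accumulation ratio R = 1 / (1 − e^(−kτ)) = 1 / (1 − 0.2964) = 1.421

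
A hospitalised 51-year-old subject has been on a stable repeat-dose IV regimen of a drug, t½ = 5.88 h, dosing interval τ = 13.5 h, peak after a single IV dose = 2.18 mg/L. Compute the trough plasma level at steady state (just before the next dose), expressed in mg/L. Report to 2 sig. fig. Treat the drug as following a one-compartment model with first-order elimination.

k = ln2 / t½ = 0.693147 / 5.88 = 0.1179 h⁻¹
e^(−kτ) = e^(−0.1179 × 13.5) = 0.2036
Accumulation ratio R = 1 / (1 − e^(−kτ)) = 1 / (1 − 0.2036) = 1.256
Steady-state trough = C₀ × R × e^(−kτ) = 2.18 × 1.256 × 0.2036 = 0.5575 mg/L

0.56 mg/L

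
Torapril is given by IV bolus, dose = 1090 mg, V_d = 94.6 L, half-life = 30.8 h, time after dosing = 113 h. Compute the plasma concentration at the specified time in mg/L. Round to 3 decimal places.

C₀ = Dose / Vd = 1090 / 94.6 = 11.52 mg/L
k = ln2 / t½ = 0.693147 / 30.8 = 0.02250 h⁻¹
C = C₀ · e^(−k·t) = 11.52 × e^(−0.02250 × 113)
  = 11.52 × 0.07867 = 0.9063 mg/L

0.906 mg/L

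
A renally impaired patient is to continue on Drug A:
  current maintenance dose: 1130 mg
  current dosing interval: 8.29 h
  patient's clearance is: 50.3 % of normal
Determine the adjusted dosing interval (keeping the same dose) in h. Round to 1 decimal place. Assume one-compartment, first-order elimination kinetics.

16.5 h

To keep the same average steady-state level, dosing rate must scale with clearance.
CL ratio = 50.3 / 100 = 0.5030
New interval (same dose) = 8.29 / 0.5030 = 16.48 h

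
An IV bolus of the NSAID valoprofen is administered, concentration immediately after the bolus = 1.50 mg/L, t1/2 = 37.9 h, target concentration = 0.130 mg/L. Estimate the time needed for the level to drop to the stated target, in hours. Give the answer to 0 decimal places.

k = ln2 / t½ = 0.693147 / 37.9 = 0.01829 h⁻¹
t = ln(C₀ / C) / k = ln(1.500 / 0.130) / 0.01829
  = ln(11.54) / 0.01829 = 2.446 / 0.01829 = 133.7 h

134 h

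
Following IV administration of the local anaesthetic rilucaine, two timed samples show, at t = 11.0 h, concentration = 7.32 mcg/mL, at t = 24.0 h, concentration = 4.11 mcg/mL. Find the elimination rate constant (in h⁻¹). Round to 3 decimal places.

0.044 h⁻¹

k = ln(C₁/C₂) / (t₂ − t₁) = ln(7.32/4.11) / (24.0 − 11.0)
  = 0.5772 / 13.00 = 0.04440 h⁻¹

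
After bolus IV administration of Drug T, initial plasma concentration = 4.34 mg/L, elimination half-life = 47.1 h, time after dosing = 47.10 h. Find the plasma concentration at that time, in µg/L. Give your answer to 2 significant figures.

2200 µg/L

k = ln2 / t½ = 0.693147 / 47.1 = 0.01472 h⁻¹
t / t½ = 47.10 / 47.1 = 1 half-lives
C = C₀ × (1/2)^1 = 4.340 × 0.5000 = 2.170 mg/L
Convert: 2.170 mg/L × 1000 = 2170 µg/L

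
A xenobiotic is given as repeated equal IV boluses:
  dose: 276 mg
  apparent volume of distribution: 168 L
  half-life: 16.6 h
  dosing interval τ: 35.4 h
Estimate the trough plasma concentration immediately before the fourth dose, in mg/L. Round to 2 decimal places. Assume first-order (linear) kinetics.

0.48 mg/L

C₀ per dose = Dose / Vd = 276 / 168 = 1.643 mg/L
k = ln2 / t½ = 0.693147 / 16.6 = 0.04176 h⁻¹
Fraction remaining after one interval: r = e^(−kτ) = e^(−0.04176 × 35.4) = 0.2280
Before dose 4, 3 doses have been given (aged 1τ, 2τ, 3τ).
C_trough = C₀ × (r + r² + … + r^3) = C₀ × r(1−r^3)/(1−r)
        = 1.643 × 0.2280 × (1 − 0.01185) / (1 − 0.2280) = 0.4795 mg/L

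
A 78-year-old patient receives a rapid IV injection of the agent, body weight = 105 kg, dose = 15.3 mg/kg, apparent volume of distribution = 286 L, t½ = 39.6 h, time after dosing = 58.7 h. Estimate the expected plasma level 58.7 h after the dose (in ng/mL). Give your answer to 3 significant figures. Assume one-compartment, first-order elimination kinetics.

2010 ng/mL

Total dose = 15.3 × 105 = 1607 mg
C₀ = Dose / Vd = 1607 / 286 = 5.619 mg/L
k = ln2 / t½ = 0.693147 / 39.6 = 0.01750 h⁻¹
C = C₀ · e^(−k·t) = 5.619 × e^(−0.01750 × 58.7)
  = 5.619 × 0.3580 = 2.012 mg/L
Convert: 2.012 mg/L × 1000 = 2012 ng/mL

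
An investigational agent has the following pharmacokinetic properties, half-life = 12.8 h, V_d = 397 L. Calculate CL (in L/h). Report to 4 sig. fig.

21.50 L/h

k = ln2 / t½ = 0.693147 / 12.8 = 0.05415 h⁻¹
CL = k × Vd = 0.05415 × 397 = 21.50 L/h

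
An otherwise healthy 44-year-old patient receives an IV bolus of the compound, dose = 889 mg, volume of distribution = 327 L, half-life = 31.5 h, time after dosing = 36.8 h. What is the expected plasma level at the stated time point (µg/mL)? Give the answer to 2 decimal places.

C₀ = Dose / Vd = 889.0 / 327 = 2.719 mg/L
k = ln2 / t½ = 0.693147 / 31.5 = 0.02200 h⁻¹
C = C₀ · e^(−k·t) = 2.719 × e^(−0.02200 × 36.8)
  = 2.719 × 0.4450 = 1.210 mg/L
(1.210 mg/L = 1.210 µg/mL)

1.21 µg/mL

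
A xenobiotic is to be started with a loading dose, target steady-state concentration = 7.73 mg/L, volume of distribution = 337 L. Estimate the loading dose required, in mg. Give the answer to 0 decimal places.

LD = Css × Vd = 7.73 × 337 = 2605 mg

2605 mg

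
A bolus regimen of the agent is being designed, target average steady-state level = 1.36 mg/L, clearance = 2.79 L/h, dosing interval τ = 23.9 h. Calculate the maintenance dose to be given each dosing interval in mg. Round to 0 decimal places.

91 mg

At steady state, Dose/τ = Css × CL.
Dose = Css × CL × τ = 1.36 × 2.790 × 23.9 = 90.69 mg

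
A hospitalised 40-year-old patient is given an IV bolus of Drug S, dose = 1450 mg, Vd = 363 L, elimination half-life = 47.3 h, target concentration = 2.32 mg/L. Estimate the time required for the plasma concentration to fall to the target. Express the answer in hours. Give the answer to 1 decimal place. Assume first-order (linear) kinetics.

37.1 h

C₀ = Dose / Vd = 1450 / 363 = 3.994 mg/L
k = ln2 / t½ = 0.693147 / 47.3 = 0.01465 h⁻¹
t = ln(C₀ / C) / k = ln(3.994 / 2.32) / 0.01465
  = ln(1.722) / 0.01465 = 0.5435 / 0.01465 = 37.10 h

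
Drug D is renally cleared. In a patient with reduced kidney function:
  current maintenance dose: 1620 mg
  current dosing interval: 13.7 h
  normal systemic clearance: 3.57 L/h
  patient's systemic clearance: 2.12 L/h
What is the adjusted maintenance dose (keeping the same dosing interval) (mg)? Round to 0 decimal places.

To keep the same average steady-state level, dosing rate must scale with clearance.
CL ratio = 2.12 / 3.57 = 0.5938
New dose (same interval) = 1620 × 0.5938 = 962.0 mg

962 mg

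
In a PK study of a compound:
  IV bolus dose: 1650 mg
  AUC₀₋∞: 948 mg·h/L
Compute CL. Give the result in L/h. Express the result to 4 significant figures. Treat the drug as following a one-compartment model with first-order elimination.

CL = Dose / AUC = 1650 / 948 = 1.741 L/h

1.741 L/h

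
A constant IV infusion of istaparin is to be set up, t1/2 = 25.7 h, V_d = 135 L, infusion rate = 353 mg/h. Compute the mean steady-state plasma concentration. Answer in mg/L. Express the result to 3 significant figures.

k = ln2 / t½ = 0.693147 / 25.7 = 0.02697 h⁻¹
CL = k × Vd = 0.02697 × 135 = 3.641 L/h
At steady state Css = R₀ / CL = 353 / 3.641 = 96.95 mg/L

97.0 mg/L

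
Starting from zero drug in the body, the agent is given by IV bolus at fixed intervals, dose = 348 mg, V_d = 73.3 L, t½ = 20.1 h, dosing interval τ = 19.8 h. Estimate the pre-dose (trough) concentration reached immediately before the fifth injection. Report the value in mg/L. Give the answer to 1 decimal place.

C₀ per dose = Dose / Vd = 348 / 73.3 = 4.748 mg/L
k = ln2 / t½ = 0.693147 / 20.1 = 0.03448 h⁻¹
Fraction remaining after one interval: r = e^(−kτ) = e^(−0.03448 × 19.8) = 0.5052
Before dose 5, 4 doses have been given (aged 1τ, 2τ, 3τ, 4τ).
C_trough = C₀ × (r + r² + … + r^4) = C₀ × r(1−r^4)/(1−r)
        = 4.748 × 0.5052 × (1 − 0.06514) / (1 − 0.5052) = 4.532 mg/L

4.5 mg/L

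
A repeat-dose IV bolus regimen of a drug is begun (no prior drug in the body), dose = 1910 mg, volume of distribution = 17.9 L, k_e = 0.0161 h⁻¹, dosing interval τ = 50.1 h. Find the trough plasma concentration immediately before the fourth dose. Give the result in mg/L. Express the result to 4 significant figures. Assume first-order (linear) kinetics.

78.38 mg/L

C₀ per dose = Dose / Vd = 1910 / 17.9 = 106.7 mg/L
Fraction remaining after one interval: r = e^(−kτ) = e^(−0.01610 × 50.1) = 0.4464
Before dose 4, 3 doses have been given (aged 1τ, 2τ, 3τ).
C_trough = C₀ × (r + r² + … + r^3) = C₀ × r(1−r^3)/(1−r)
        = 106.7 × 0.4464 × (1 − 0.08896) / (1 − 0.4464) = 78.38 mg/L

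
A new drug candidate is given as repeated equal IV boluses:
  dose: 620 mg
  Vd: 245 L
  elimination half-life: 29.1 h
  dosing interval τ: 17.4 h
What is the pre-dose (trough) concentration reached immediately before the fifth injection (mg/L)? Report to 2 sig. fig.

C₀ per dose = Dose / Vd = 620 / 245 = 2.531 mg/L
k = ln2 / t½ = 0.693147 / 29.1 = 0.02382 h⁻¹
Fraction remaining after one interval: r = e^(−kτ) = e^(−0.02382 × 17.4) = 0.6607
Before dose 5, 4 doses have been given (aged 1τ, 2τ, 3τ, 4τ).
C_trough = C₀ × (r + r² + … + r^4) = C₀ × r(1−r^4)/(1−r)
        = 2.531 × 0.6607 × (1 − 0.1906) / (1 − 0.6607) = 3.989 mg/L

4.0 mg/L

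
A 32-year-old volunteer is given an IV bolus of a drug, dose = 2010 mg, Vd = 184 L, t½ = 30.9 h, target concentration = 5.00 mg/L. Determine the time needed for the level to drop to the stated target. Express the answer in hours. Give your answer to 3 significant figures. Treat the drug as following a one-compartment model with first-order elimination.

34.8 h

C₀ = Dose / Vd = 2010 / 184 = 10.92 mg/L
k = ln2 / t½ = 0.693147 / 30.9 = 0.02243 h⁻¹
t = ln(C₀ / C) / k = ln(10.92 / 5.00) / 0.02243
  = ln(2.184) / 0.02243 = 0.7812 / 0.02243 = 34.83 h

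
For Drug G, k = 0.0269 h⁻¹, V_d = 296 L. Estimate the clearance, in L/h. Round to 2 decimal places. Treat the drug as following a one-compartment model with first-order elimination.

7.96 L/h

CL = k × Vd = 0.0269 × 296 = 7.962 L/h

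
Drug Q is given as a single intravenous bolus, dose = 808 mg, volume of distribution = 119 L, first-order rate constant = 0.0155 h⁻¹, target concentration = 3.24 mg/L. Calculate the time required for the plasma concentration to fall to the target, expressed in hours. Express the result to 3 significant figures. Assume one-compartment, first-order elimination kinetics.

C₀ = Dose / Vd = 808.0 / 119 = 6.790 mg/L
t = ln(C₀ / C) / k = ln(6.790 / 3.24) / 0.01550
  = ln(2.096) / 0.01550 = 0.7400 / 0.01550 = 47.74 h

47.7 h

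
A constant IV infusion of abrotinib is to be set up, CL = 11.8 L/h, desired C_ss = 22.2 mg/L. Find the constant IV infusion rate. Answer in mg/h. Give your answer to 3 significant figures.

262 mg/h

At steady state, infusion rate R₀ = Css × CL = 22.2 × 11.80 = 262.0 mg/h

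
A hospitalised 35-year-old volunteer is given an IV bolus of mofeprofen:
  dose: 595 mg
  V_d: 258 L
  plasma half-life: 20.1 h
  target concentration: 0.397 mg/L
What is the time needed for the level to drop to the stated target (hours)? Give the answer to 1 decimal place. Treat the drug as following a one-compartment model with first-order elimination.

51.0 h

C₀ = Dose / Vd = 595.0 / 258 = 2.306 mg/L
k = ln2 / t½ = 0.693147 / 20.1 = 0.03448 h⁻¹
t = ln(C₀ / C) / k = ln(2.306 / 0.397) / 0.03448
  = ln(5.809) / 0.03448 = 1.759 / 0.03448 = 51.02 h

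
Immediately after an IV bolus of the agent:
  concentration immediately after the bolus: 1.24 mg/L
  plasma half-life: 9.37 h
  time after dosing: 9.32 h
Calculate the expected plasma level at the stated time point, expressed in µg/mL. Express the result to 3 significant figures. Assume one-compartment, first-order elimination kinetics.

k = ln2 / t½ = 0.693147 / 9.37 = 0.07398 h⁻¹
C = C₀ · e^(−k·t) = 1.240 × e^(−0.07398 × 9.32)
  = 1.240 × 0.5018 = 0.6222 mg/L
(0.6222 mg/L = 0.6222 µg/mL)

0.622 µg/mL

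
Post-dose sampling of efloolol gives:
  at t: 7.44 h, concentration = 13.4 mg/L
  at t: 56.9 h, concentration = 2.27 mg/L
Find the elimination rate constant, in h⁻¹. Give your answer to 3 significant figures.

0.0359 h⁻¹

k = ln(C₁/C₂) / (t₂ − t₁) = ln(13.4/2.27) / (56.9 − 7.44)
  = 1.775 / 49.46 = 0.03589 h⁻¹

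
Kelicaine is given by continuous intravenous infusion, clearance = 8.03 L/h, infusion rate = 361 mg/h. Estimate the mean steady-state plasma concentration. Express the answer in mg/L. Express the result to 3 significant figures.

45.0 mg/L

At steady state Css = R₀ / CL = 361 / 8.030 = 44.96 mg/L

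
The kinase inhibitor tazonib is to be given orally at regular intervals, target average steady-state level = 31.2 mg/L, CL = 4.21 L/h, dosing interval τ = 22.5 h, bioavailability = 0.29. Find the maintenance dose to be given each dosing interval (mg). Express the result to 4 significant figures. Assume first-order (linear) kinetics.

10190 mg

At steady state, F × (Dose/τ) = Css × CL.
Dose = Css × CL × τ / F = 31.2 × 4.210 × 22.5 / 0.29 = 10190 mg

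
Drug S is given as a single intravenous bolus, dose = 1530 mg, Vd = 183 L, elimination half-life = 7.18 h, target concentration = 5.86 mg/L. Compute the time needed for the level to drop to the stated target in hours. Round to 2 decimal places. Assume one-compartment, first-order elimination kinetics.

C₀ = Dose / Vd = 1530 / 183 = 8.361 mg/L
k = ln2 / t½ = 0.693147 / 7.18 = 0.09654 h⁻¹
t = ln(C₀ / C) / k = ln(8.361 / 5.86) / 0.09654
  = ln(1.427) / 0.09654 = 0.3556 / 0.09654 = 3.683 h

3.68 h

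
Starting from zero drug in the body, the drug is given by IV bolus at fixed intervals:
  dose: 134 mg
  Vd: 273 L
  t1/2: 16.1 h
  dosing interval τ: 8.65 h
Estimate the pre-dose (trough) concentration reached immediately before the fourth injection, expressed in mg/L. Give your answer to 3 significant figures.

0.732 mg/L

C₀ per dose = Dose / Vd = 134 / 273 = 0.4908 mg/L
k = ln2 / t½ = 0.693147 / 16.1 = 0.04305 h⁻¹
Fraction remaining after one interval: r = e^(−kτ) = e^(−0.04305 × 8.65) = 0.6891
Before dose 4, 3 doses have been given (aged 1τ, 2τ, 3τ).
C_trough = C₀ × (r + r² + … + r^3) = C₀ × r(1−r^3)/(1−r)
        = 0.4908 × 0.6891 × (1 − 0.3272) / (1 − 0.6891) = 0.7319 mg/L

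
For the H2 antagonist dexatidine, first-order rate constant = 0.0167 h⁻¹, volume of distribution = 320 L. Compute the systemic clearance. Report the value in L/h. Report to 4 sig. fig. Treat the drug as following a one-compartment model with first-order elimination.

CL = k × Vd = 0.0167 × 320 = 5.344 L/h

5.344 L/h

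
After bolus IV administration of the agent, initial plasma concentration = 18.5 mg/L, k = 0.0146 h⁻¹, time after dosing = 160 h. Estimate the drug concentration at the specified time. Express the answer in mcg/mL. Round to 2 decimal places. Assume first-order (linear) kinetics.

1.79 mcg/mL

C = C₀ · e^(−k·t) = 18.50 × e^(−0.01460 × 160)
  = 18.50 × 0.09671 = 1.789 mg/L
(1.789 mg/L = 1.789 mcg/mL)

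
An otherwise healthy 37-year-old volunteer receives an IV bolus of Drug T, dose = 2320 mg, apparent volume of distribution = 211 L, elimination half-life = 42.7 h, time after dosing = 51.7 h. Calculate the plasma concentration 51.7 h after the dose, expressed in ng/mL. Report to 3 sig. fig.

4750 ng/mL

C₀ = Dose / Vd = 2320 / 211 = 11.00 mg/L
k = ln2 / t½ = 0.693147 / 42.7 = 0.01623 h⁻¹
C = C₀ · e^(−k·t) = 11.00 × e^(−0.01623 × 51.7)
  = 11.00 × 0.4321 = 4.753 mg/L
Convert: 4.753 mg/L × 1000 = 4753 ng/mL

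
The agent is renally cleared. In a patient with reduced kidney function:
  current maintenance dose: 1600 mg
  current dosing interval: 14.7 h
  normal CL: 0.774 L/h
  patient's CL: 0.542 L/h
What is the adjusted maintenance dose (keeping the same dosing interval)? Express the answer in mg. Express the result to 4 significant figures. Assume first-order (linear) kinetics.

1120 mg

To keep the same average steady-state level, dosing rate must scale with clearance.
CL ratio = 0.542 / 0.774 = 0.7003
New dose (same interval) = 1600 × 0.7003 = 1120 mg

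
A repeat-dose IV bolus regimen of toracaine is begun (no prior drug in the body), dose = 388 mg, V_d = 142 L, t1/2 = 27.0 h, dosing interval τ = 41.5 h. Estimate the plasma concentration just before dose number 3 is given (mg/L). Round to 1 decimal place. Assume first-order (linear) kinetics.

1.3 mg/L

C₀ per dose = Dose / Vd = 388 / 142 = 2.732 mg/L
k = ln2 / t½ = 0.693147 / 27.0 = 0.02567 h⁻¹
Fraction remaining after one interval: r = e^(−kτ) = e^(−0.02567 × 41.5) = 0.3446
Before dose 3, 2 doses have been given (aged 1τ, 2τ).
C_trough = C₀ × (r + r²) = 2.732 × (0.3446 + 0.1187) = 1.266 mg/L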